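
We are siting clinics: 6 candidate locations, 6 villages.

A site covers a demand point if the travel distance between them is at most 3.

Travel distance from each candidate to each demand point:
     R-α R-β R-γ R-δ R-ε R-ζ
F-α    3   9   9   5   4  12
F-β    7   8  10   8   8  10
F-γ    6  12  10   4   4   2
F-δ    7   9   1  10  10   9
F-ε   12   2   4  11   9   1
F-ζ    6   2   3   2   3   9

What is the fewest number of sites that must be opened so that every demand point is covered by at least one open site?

Coverage sets (demand points within 3 of each site):
  F-α: {R-α}
  F-β: {}
  F-γ: {R-ζ}
  F-δ: {R-γ}
  F-ε: {R-β, R-ζ}
  F-ζ: {R-β, R-γ, R-δ, R-ε}
No 2 sites suffice: every size-2 union leaves at least one demand point uncovered.
But {F-α, F-γ, F-ζ} covers everything, so the minimum is 3.

3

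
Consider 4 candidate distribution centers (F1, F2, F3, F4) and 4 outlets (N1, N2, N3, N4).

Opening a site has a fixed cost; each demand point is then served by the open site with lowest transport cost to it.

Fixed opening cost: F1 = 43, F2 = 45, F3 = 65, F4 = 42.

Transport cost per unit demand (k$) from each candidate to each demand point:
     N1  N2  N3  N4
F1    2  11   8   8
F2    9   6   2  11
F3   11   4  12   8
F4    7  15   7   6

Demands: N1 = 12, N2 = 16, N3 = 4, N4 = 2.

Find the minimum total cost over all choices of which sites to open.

Open {F1, F2}: assign each demand point to its cheapest open site.
  N1→F1 12×2=24, N2→F2 16×6=96, N3→F2 4×2=8, N4→F1 2×8=16
  transport cost 144, fixed 88 → total 232.
Compare {F1, F3}: transport cost 136 + fixed 108 = 244.
Compare {F1, F2, F3}: transport cost 112 + fixed 153 = 265.
Compare {F1, F2, F4}: transport cost 140 + fixed 130 = 270.
All other subsets cost ≥ 244. Minimum total cost: 232.

232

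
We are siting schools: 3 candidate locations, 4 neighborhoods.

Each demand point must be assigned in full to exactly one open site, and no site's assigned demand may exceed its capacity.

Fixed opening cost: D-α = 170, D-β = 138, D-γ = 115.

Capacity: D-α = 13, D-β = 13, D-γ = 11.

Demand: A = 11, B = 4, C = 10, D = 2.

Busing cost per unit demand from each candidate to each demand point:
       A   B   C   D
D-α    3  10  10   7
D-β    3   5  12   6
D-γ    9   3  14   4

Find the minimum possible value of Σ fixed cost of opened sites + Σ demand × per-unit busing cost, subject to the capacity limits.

Open {D-α, D-β, D-γ}; cheapest assignment that respects the capacities:
  D-α (cap 13, load 10): C — cost 10×10 = 100
  D-β (cap 13, load 11): A — cost 11×3 = 33
  D-γ (cap 11, load 6): B, D — cost 4×3 + 2×4 = 20
  Shipping 153, fixed 423 → total 576.
  Any other capacity-feasible assignment to {D-α, D-β, D-γ} ships for at least 153.
Total demand is 27 and no other set of sites has combined capacity ≥ 27, so {D-α, D-β, D-γ} is the only feasible choice of open sites. Minimum: 576.

576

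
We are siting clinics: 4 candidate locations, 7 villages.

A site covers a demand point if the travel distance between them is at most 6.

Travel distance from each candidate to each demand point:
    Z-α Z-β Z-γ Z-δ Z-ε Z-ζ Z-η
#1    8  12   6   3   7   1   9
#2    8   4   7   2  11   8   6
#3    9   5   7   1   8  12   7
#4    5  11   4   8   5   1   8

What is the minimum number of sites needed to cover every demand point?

Coverage sets (demand points within 6 of each site):
  #1: {Z-γ, Z-δ, Z-ζ}
  #2: {Z-β, Z-δ, Z-η}
  #3: {Z-β, Z-δ}
  #4: {Z-α, Z-γ, Z-ε, Z-ζ}
No single site covers all 7 demand points.
But {#2, #4} covers everything, so the minimum is 2.

2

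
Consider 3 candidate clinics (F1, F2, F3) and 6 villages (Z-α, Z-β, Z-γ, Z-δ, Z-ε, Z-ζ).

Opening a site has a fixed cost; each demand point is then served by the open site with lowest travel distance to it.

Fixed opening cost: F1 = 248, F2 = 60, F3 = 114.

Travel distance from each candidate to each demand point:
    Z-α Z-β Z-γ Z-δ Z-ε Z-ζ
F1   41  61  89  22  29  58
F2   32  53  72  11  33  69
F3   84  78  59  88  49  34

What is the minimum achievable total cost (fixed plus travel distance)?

330

Open {F2}: assign each demand point to its cheapest open site.
  Z-α→F2 32, Z-β→F2 53, Z-γ→F2 72, Z-δ→F2 11, Z-ε→F2 33, Z-ζ→F2 69
  travel distance 270, fixed 60 → total 330.
Compare {F2, F3}: travel distance 222 + fixed 174 = 396.
Compare {F3}: travel distance 392 + fixed 114 = 506.
Compare {F1}: travel distance 300 + fixed 248 = 548.
All other subsets cost ≥ 396. Minimum total cost: 330.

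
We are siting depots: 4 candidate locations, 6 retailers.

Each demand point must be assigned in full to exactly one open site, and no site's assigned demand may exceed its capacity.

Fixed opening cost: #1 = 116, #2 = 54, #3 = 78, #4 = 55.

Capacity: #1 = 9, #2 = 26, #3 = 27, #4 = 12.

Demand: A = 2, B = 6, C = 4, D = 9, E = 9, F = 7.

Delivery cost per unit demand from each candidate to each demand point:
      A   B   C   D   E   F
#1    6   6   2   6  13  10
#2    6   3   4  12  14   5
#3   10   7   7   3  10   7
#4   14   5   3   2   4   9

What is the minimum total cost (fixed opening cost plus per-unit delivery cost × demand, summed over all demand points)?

330

Open {#2, #3}; cheapest assignment that respects the capacities:
  #2 (cap 26, load 19): A, B, C, F — cost 2×6 + 6×3 + 4×4 + 7×5 = 81
  #3 (cap 27, load 18): D, E — cost 9×3 + 9×10 = 117
  Shipping 198, fixed 132 → total 330.
  Any other capacity-feasible assignment to {#2, #3} ships for at least 198.
Compare {#2, #3, #4}: its best feasible assignment gives total 331.
Compare {#3, #4}: its best feasible assignment gives total 343.
Every other set of open sites that can feasibly serve all demand totals ≥ 331 even under its best assignment. Minimum: 330.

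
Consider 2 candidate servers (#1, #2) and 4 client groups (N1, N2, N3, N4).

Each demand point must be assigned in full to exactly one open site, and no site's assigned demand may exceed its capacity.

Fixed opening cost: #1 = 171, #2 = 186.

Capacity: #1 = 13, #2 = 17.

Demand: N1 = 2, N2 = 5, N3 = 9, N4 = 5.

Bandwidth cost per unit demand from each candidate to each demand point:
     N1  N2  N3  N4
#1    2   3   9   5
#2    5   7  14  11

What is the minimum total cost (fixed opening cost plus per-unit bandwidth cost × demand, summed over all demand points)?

Open {#1, #2}; cheapest assignment that respects the capacities:
  #1 (cap 13, load 12): N1, N2, N4 — cost 2×2 + 5×3 + 5×5 = 44
  #2 (cap 17, load 9): N3 — cost 9×14 = 126
  Shipping 170, fixed 357 → total 527.
  Any other capacity-feasible assignment to {#1, #2} ships for at least 170.
Total demand is 21 and no other set of sites has combined capacity ≥ 21, so {#1, #2} is the only feasible choice of open sites. Minimum: 527.

527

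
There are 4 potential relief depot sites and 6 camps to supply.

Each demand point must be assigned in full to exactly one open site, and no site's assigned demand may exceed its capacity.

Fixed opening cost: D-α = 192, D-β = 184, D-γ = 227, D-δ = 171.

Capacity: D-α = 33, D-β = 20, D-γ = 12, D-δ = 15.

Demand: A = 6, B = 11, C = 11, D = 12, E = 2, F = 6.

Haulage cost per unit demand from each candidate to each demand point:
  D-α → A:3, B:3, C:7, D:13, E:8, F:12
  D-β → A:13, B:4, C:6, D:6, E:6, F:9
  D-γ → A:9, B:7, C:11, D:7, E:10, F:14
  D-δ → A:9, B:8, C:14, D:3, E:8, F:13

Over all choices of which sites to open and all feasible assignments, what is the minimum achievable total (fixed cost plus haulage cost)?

Open {D-α, D-β}; cheapest assignment that respects the capacities:
  D-α (cap 33, load 28): A, B, C — cost 6×3 + 11×3 + 11×7 = 128
  D-β (cap 20, load 20): D, E, F — cost 12×6 + 2×6 + 6×9 = 138
  Shipping 266, fixed 376 → total 642.
  Any other capacity-feasible assignment to {D-α, D-β} ships for at least 266.
Compare {D-α, D-β, D-δ}: its best feasible assignment gives total 766.
Compare {D-α, D-γ, D-δ}: its best feasible assignment gives total 854.
Every other set of open sites that can feasibly serve all demand totals ≥ 766 even under its best assignment. Minimum: 642.

642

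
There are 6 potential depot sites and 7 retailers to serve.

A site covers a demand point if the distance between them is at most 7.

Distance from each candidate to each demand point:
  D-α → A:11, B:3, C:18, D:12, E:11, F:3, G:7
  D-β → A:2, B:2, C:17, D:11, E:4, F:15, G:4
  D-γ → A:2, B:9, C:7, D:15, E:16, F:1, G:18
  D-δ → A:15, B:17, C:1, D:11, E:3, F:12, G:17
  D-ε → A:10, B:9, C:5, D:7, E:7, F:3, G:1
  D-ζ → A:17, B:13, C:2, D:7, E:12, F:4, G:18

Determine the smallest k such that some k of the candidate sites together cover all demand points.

Coverage sets (demand points within 7 of each site):
  D-α: {B, F, G}
  D-β: {A, B, E, G}
  D-γ: {A, C, F}
  D-δ: {C, E}
  D-ε: {C, D, E, F, G}
  D-ζ: {C, D, F}
No single site covers all 7 demand points.
But {D-β, D-ε} covers everything, so the minimum is 2.

2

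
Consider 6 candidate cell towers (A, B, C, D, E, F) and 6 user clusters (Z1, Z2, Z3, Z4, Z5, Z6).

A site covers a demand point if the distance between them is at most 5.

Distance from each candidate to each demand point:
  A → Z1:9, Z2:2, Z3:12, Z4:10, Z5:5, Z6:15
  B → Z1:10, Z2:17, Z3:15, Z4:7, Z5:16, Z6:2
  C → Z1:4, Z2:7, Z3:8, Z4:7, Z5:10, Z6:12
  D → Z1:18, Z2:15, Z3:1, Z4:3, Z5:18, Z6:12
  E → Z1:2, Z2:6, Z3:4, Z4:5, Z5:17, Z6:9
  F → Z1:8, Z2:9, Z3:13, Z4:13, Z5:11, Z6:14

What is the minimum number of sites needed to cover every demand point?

3

Coverage sets (demand points within 5 of each site):
  A: {Z2, Z5}
  B: {Z6}
  C: {Z1}
  D: {Z3, Z4}
  E: {Z1, Z3, Z4}
  F: {}
No 2 sites suffice: every size-2 union leaves at least one demand point uncovered.
But {A, B, E} covers everything, so the minimum is 3.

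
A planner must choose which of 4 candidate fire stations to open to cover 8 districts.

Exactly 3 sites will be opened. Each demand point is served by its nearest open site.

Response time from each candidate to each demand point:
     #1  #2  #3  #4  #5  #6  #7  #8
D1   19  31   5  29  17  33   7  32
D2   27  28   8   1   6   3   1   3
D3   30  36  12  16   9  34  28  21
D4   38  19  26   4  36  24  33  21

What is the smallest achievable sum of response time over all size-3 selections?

Open {D1, D2, D4}.
  #1→D1 19, #2→D4 19, #3→D1 5, #4→D2 1, #5→D2 6, #6→D2 3, #7→D2 1, #8→D2 3  ⇒ total 57.
Compare {D1, D2, D3}: total 66.
Compare {D2, D3, D4}: total 68.
No size-3 selection does better; minimum is 57.

57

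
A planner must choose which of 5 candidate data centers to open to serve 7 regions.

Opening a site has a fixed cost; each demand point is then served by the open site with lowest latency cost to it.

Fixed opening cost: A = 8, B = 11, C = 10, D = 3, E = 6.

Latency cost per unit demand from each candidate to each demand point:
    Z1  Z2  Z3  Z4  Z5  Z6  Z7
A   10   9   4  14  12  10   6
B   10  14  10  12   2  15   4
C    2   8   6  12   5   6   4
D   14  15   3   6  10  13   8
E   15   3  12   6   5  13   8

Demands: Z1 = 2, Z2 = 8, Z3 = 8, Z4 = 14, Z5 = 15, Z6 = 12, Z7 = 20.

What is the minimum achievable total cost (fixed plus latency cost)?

348

Open {B, C, D, E}: assign each demand point to its cheapest open site.
  Z1→C 2×2=4, Z2→E 8×3=24, Z3→D 8×3=24, Z4→D 14×6=84, Z5→B 15×2=30, Z6→C 12×6=72, Z7→B 20×4=80
  latency cost 318, fixed 30 → total 348.
Compare {A, B, C, D, E}: latency cost 318 + fixed 38 = 356.
Compare {A, B, C, E}: latency cost 326 + fixed 35 = 361.
Compare {B, C, E}: latency cost 342 + fixed 27 = 369.
All other subsets cost ≥ 356. Minimum total cost: 348.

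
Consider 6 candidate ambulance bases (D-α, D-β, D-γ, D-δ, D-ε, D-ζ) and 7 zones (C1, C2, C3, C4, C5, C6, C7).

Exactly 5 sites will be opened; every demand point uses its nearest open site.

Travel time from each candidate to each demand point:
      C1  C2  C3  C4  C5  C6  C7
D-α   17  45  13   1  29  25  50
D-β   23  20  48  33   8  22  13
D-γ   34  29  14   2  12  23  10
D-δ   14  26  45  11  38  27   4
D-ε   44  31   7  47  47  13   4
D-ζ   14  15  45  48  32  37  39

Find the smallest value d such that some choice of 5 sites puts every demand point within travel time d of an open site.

Open {D-α, D-β, D-γ, D-ε, D-ζ}.
  Farthest demand point is C2 at travel time 15 (to D-ζ); all others are ≤ 15.
With {D-α, D-β, D-δ, D-ε, D-ζ} the worst case is 15.
With {D-α, D-γ, D-δ, D-ε, D-ζ} the worst case is 15.
No size-5 selection achieves below 15.

15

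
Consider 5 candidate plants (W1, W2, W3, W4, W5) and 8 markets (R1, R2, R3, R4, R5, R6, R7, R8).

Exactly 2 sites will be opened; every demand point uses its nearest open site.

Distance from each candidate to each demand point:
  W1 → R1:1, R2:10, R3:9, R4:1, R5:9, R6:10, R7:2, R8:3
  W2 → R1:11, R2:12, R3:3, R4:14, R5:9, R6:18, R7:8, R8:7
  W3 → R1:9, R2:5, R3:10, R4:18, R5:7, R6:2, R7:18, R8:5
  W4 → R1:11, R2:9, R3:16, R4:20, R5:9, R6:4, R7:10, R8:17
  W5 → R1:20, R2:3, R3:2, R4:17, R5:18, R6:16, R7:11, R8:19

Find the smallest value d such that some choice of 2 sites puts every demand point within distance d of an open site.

Open {W1, W3}.
  Farthest demand point is R3 at distance 9 (to W1); all others are ≤ 9.
With {W1, W4} the worst case is 9.
With {W1, W2} the worst case is 10.
No size-2 selection achieves below 9.

9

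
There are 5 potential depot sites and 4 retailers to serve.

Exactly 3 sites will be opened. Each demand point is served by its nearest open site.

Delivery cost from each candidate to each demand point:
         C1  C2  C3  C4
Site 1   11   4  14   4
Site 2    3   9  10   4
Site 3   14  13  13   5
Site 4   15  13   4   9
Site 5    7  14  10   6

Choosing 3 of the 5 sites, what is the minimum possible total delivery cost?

15

Open {Site 1, Site 2, Site 4}.
  C1→Site 2 3, C2→Site 1 4, C3→Site 4 4, C4→Site 1 4  ⇒ total 15.
Compare {Site 1, Site 4, Site 5}: total 19.
Compare {Site 2, Site 3, Site 4}: total 20.
No size-3 selection does better; minimum is 15.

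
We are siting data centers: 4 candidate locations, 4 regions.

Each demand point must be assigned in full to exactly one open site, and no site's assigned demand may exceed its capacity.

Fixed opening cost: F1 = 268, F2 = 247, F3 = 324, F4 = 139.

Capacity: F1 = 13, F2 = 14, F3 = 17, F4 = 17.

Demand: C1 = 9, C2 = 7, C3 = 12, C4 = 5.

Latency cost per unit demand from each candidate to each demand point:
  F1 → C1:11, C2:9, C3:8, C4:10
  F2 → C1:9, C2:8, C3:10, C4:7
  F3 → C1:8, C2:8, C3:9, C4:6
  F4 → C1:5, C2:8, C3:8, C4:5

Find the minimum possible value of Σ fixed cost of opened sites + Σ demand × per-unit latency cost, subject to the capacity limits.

702

Open {F3, F4}; cheapest assignment that respects the capacities:
  F3 (cap 17, load 17): C3, C4 — cost 12×9 + 5×6 = 138
  F4 (cap 17, load 16): C1, C2 — cost 9×5 + 7×8 = 101
  Shipping 239, fixed 463 → total 702.
  Any other capacity-feasible assignment to {F3, F4} ships for at least 239.
Compare {F1, F2, F4}: its best feasible assignment gives total 876.
Compare {F2, F3, F4}: its best feasible assignment gives total 944.
Every other set of open sites that can feasibly serve all demand totals ≥ 876 even under its best assignment. Minimum: 702.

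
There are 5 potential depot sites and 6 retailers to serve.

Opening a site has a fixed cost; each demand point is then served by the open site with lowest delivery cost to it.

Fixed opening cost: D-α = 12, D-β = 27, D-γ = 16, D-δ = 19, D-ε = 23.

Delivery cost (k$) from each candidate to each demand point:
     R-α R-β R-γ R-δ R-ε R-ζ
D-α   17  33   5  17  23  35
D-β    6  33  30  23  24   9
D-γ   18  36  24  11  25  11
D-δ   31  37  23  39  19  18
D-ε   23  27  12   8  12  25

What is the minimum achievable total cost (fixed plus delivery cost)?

124

Open {D-β, D-ε}: assign each demand point to its cheapest open site.
  R-α→D-β 6, R-β→D-ε 27, R-γ→D-ε 12, R-δ→D-ε 8, R-ε→D-ε 12, R-ζ→D-β 9
  delivery cost 74, fixed 50 → total 124.
Compare {D-γ, D-ε}: delivery cost 88 + fixed 39 = 127.
Compare {D-α, D-γ}: delivery cost 100 + fixed 28 = 128.
Compare {D-α, D-ε}: delivery cost 94 + fixed 35 = 129.
All other subsets cost ≥ 127. Minimum total cost: 124.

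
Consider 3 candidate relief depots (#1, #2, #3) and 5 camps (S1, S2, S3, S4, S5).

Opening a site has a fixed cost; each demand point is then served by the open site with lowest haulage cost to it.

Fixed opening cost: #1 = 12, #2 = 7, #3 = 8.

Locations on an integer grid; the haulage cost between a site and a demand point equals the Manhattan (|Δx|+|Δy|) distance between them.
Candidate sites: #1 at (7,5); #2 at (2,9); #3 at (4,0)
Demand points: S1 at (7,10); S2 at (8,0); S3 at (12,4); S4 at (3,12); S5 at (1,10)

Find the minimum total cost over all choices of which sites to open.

Open {#1, #2}: assign each demand point to its cheapest open site.
  S1→#1 5, S2→#1 6, S3→#1 6, S4→#2 4, S5→#2 2
  haulage cost 23, fixed 19 → total 42.
Compare {#2, #3}: haulage cost 28 + fixed 15 = 43.
Compare {#1, #2, #3}: haulage cost 21 + fixed 27 = 48.
Compare {#2}: haulage cost 42 + fixed 7 = 49.
All other subsets cost ≥ 43. Minimum total cost: 42.

42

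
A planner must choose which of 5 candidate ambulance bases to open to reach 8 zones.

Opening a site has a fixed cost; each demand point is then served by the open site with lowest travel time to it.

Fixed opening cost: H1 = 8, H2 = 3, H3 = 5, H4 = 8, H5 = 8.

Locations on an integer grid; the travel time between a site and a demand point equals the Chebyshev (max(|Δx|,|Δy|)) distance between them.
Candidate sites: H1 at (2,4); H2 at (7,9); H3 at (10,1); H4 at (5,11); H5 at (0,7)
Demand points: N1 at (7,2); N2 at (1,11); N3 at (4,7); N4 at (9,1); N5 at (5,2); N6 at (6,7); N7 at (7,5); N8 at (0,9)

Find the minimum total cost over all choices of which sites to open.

39

Open {H2, H3}: assign each demand point to its cheapest open site.
  N1→H3 3, N2→H2 6, N3→H2 3, N4→H3 1, N5→H3 5, N6→H2 2, N7→H2 4, N8→H2 7
  travel time 31, fixed 8 → total 39.
Compare {H2, H3, H5}: travel time 24 + fixed 16 = 40.
Compare {H3, H5}: travel time 29 + fixed 13 = 42.
Compare {H1, H3}: travel time 30 + fixed 13 = 43.
All other subsets cost ≥ 40. Minimum total cost: 39.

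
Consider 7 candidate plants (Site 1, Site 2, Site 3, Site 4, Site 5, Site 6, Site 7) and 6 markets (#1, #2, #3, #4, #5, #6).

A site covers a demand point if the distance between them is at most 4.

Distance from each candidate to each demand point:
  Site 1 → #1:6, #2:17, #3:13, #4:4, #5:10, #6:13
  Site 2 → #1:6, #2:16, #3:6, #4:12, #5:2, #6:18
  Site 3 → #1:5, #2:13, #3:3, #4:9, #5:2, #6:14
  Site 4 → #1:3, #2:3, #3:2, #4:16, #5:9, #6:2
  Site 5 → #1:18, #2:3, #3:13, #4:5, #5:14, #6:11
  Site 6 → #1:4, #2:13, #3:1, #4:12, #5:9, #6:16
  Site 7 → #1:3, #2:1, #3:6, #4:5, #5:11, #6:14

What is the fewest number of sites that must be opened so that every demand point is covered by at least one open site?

3

Coverage sets (demand points within 4 of each site):
  Site 1: {#4}
  Site 2: {#5}
  Site 3: {#3, #5}
  Site 4: {#1, #2, #3, #6}
  Site 5: {#2}
  Site 6: {#1, #3}
  Site 7: {#1, #2}
No 2 sites suffice: every size-2 union leaves at least one demand point uncovered.
But {Site 1, Site 2, Site 4} covers everything, so the minimum is 3.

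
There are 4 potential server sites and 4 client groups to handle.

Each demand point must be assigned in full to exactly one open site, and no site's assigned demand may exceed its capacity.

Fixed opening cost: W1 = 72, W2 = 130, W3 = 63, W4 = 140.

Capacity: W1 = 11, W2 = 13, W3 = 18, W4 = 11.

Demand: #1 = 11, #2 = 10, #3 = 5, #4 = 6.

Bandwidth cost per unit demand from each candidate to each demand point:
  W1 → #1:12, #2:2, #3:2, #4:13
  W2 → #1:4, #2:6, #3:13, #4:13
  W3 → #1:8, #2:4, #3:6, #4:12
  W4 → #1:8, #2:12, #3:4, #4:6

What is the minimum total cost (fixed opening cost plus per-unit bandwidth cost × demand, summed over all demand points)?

Open {W1, W2, W3}; cheapest assignment that respects the capacities:
  W1 (cap 11, load 10): #2 — cost 10×2 = 20
  W2 (cap 13, load 11): #1 — cost 11×4 = 44
  W3 (cap 18, load 11): #3, #4 — cost 5×6 + 6×12 = 102
  Shipping 166, fixed 265 → total 431.
  Any other capacity-feasible assignment to {W1, W2, W3} ships for at least 166.
Compare {W1, W3, W4}: its best feasible assignment gives total 439.
Compare {W1, W2, W4}: its best feasible assignment gives total 462.
Every other set of open sites that can feasibly serve all demand totals ≥ 439 even under its best assignment. Minimum: 431.

431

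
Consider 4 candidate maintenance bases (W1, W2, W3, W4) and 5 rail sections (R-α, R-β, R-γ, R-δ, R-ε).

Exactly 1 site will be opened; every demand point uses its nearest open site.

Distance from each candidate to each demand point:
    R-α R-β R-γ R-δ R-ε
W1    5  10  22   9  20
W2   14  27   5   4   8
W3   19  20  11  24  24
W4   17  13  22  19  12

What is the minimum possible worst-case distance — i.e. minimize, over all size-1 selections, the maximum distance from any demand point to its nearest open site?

22

Open {W1}.
  Farthest demand point is R-γ at distance 22 (to W1); all others are ≤ 22.
With {W4} the worst case is 22.
With {W3} the worst case is 24.
No size-1 selection achieves below 22.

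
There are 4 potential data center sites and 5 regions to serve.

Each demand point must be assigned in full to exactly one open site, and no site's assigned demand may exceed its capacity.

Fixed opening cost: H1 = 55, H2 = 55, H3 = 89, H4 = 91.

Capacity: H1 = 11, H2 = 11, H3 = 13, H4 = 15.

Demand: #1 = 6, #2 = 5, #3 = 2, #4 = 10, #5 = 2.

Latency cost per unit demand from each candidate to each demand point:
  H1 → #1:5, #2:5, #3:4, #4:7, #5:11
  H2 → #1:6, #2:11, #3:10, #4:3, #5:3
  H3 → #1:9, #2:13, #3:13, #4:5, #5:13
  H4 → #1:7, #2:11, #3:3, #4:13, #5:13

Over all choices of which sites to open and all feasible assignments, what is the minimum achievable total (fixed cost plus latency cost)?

305

Open {H2, H4}; cheapest assignment that respects the capacities:
  H2 (cap 11, load 10): #4 — cost 10×3 = 30
  H4 (cap 15, load 15): #1, #2, #3, #5 — cost 6×7 + 5×11 + 2×3 + 2×13 = 129
  Shipping 159, fixed 146 → total 305.
  Any other capacity-feasible assignment to {H2, H4} ships for at least 159.
Compare {H1, H2, H4}: its best feasible assignment gives total 318.
Compare {H1, H2, H3}: its best feasible assignment gives total 324.
Every other set of open sites that can feasibly serve all demand totals ≥ 318 even under its best assignment. Minimum: 305.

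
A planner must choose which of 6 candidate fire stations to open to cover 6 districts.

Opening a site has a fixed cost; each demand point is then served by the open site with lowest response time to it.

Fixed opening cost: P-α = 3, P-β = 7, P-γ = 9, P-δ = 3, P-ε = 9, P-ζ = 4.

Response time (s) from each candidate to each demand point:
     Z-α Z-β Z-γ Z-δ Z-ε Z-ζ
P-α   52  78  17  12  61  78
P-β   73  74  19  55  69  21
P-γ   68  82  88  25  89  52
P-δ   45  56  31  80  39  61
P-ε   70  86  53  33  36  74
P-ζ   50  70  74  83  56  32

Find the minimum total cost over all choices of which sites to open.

203

Open {P-α, P-β, P-δ}: assign each demand point to its cheapest open site.
  Z-α→P-δ 45, Z-β→P-δ 56, Z-γ→P-α 17, Z-δ→P-α 12, Z-ε→P-δ 39, Z-ζ→P-β 21
  response time 190, fixed 13 → total 203.
Compare {P-α, P-β, P-δ, P-ζ}: response time 190 + fixed 17 = 207.
Compare {P-α, P-β, P-δ, P-ε}: response time 187 + fixed 22 = 209.
Compare {P-α, P-δ, P-ζ}: response time 201 + fixed 10 = 211.
All other subsets cost ≥ 207. Minimum total cost: 203.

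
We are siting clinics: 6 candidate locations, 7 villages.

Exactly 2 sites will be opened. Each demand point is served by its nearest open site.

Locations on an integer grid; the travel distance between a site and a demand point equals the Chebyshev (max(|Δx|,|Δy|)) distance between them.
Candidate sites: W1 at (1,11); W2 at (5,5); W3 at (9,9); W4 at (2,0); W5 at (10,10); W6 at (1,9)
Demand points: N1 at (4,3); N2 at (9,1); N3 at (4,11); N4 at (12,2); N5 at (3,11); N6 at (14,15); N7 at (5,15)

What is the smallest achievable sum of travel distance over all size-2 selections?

32

Open {W1, W2}.
  N1→W2 2, N2→W2 4, N3→W1 3, N4→W2 7, N5→W1 2, N6→W2 10, N7→W1 4  ⇒ total 32.
Compare {W2, W6}: total 34.
Compare {W2, W5}: total 35.
No size-2 selection does better; minimum is 32.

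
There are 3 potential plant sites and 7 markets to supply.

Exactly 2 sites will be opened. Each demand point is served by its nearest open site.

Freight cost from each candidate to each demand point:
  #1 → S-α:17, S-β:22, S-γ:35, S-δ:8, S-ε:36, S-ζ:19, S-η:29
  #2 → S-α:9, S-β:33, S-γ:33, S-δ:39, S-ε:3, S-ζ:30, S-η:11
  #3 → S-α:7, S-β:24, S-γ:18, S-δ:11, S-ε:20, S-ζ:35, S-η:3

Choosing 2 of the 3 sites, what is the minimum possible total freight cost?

Open {#2, #3}.
  S-α→#3 7, S-β→#3 24, S-γ→#3 18, S-δ→#3 11, S-ε→#2 3, S-ζ→#2 30, S-η→#3 3  ⇒ total 96.
Compare {#1, #3}: total 97.
Compare {#1, #2}: total 105.

96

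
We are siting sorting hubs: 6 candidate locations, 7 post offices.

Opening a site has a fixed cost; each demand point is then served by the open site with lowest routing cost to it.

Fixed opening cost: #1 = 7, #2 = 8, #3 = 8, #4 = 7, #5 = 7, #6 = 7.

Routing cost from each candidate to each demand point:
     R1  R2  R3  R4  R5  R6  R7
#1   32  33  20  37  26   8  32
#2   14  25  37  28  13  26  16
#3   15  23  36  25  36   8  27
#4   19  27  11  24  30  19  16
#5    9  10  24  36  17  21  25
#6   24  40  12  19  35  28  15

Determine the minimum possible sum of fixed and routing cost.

111

Open {#1, #5, #6}: assign each demand point to its cheapest open site.
  R1→#5 9, R2→#5 10, R3→#6 12, R4→#6 19, R5→#5 17, R6→#1 8, R7→#6 15
  routing cost 90, fixed 21 → total 111.
Compare {#3, #5, #6}: routing cost 90 + fixed 22 = 112.
Compare {#1, #2, #5, #6}: routing cost 86 + fixed 29 = 115.
Compare {#1, #4, #5}: routing cost 95 + fixed 21 = 116.
All other subsets cost ≥ 112. Minimum total cost: 111.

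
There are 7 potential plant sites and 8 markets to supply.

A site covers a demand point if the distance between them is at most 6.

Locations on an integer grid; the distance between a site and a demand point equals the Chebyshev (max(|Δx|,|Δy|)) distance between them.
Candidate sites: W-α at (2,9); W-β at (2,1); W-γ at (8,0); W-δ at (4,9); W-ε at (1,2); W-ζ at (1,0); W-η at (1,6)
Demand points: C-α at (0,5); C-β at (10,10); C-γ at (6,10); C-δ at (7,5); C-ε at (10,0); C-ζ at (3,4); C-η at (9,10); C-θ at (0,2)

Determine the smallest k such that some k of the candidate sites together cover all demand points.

Coverage sets (demand points within 6 of each site):
  W-α: {C-α, C-γ, C-δ, C-ζ}
  W-β: {C-α, C-δ, C-ζ, C-θ}
  W-γ: {C-δ, C-ε, C-ζ}
  W-δ: {C-α, C-β, C-γ, C-δ, C-ζ, C-η}
  W-ε: {C-α, C-δ, C-ζ, C-θ}
  W-ζ: {C-α, C-δ, C-ζ, C-θ}
  W-η: {C-α, C-γ, C-δ, C-ζ, C-θ}
No 2 sites suffice: every size-2 union leaves at least one demand point uncovered.
But {W-β, W-γ, W-δ} covers everything, so the minimum is 3.

3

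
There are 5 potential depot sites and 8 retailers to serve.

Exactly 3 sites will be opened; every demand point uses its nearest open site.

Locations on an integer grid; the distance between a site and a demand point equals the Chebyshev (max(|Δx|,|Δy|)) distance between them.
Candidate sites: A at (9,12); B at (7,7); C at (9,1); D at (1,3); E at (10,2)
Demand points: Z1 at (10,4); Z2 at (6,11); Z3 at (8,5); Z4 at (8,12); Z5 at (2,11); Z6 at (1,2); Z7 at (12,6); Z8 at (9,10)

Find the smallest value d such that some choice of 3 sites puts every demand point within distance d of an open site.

5

Open {A, B, D}.
  Farthest demand point is Z5 at distance 5 (to B); all others are ≤ 5.
With {B, C, D} the worst case is 5.
With {B, D, E} the worst case is 5.
No size-3 selection achieves below 5.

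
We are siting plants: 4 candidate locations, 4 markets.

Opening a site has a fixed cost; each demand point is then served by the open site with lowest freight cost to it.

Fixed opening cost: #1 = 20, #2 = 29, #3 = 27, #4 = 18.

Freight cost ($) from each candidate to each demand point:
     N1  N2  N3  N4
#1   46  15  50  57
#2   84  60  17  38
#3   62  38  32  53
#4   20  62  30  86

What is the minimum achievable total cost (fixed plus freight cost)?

Open {#1, #2, #4}: assign each demand point to its cheapest open site.
  N1→#4 20, N2→#1 15, N3→#2 17, N4→#2 38
  freight cost 90, fixed 67 → total 157.
Compare {#1, #4}: freight cost 122 + fixed 38 = 160.
Compare {#1, #2}: freight cost 116 + fixed 49 = 165.
Compare {#2, #4}: freight cost 135 + fixed 47 = 182.
All other subsets cost ≥ 160. Minimum total cost: 157.

157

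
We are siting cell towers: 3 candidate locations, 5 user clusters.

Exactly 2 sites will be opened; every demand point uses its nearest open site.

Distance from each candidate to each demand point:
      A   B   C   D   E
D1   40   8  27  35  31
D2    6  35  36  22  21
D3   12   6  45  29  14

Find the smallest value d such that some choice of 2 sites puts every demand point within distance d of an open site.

27

Open {D1, D2}.
  Farthest demand point is C at distance 27 (to D1); all others are ≤ 27.
With {D1, D3} the worst case is 29.
With {D2, D3} the worst case is 36.
No size-2 selection achieves below 27.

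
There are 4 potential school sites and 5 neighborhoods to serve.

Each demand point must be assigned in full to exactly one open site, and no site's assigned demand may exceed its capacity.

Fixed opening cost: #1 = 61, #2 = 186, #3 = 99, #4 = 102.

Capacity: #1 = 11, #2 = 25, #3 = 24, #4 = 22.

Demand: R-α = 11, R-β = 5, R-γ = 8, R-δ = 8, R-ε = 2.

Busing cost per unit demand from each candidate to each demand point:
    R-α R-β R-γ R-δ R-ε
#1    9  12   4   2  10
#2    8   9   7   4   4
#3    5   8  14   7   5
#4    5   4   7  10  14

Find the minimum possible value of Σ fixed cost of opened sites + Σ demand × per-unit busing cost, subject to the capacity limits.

363

Open {#1, #3}; cheapest assignment that respects the capacities:
  #1 (cap 11, load 10): R-γ, R-ε — cost 8×4 + 2×10 = 52
  #3 (cap 24, load 24): R-α, R-β, R-δ — cost 11×5 + 5×8 + 8×7 = 151
  Shipping 203, fixed 160 → total 363.
  Any other capacity-feasible assignment to {#1, #3} ships for at least 203.
Compare {#3, #4}: its best feasible assignment gives total 398.
Compare {#1, #3, #4}: its best feasible assignment gives total 419.
Every other set of open sites that can feasibly serve all demand totals ≥ 398 even under its best assignment. Minimum: 363.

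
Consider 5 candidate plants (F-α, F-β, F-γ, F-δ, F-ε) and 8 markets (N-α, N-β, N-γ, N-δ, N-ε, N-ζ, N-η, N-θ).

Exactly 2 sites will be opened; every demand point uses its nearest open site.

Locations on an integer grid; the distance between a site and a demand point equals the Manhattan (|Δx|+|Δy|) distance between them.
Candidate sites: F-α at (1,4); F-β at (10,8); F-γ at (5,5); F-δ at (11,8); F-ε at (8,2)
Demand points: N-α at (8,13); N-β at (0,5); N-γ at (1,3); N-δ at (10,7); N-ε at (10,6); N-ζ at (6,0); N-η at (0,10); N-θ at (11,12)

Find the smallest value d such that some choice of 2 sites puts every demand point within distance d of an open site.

9

Open {F-α, F-β}.
  Farthest demand point is N-ζ at distance 9 (to F-α); all others are ≤ 9.
With {F-α, F-δ} the worst case is 9.
With {F-β, F-γ} the worst case is 10.
No size-2 selection achieves below 9.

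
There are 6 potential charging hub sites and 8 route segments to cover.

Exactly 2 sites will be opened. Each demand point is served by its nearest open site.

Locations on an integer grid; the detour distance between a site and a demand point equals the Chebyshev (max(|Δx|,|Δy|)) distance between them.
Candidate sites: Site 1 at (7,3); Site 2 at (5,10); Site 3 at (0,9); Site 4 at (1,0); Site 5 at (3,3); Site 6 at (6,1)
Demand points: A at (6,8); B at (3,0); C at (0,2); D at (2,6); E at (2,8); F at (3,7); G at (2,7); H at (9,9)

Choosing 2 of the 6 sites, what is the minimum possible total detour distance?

Open {Site 2, Site 4}.
  A→Site 2 2, B→Site 4 2, C→Site 4 2, D→Site 2 4, E→Site 2 3, F→Site 2 3, G→Site 2 3, H→Site 2 4  ⇒ total 23.
Compare {Site 2, Site 5}: total 24.
Compare {Site 3, Site 5}: total 27.
No size-2 selection does better; minimum is 23.

23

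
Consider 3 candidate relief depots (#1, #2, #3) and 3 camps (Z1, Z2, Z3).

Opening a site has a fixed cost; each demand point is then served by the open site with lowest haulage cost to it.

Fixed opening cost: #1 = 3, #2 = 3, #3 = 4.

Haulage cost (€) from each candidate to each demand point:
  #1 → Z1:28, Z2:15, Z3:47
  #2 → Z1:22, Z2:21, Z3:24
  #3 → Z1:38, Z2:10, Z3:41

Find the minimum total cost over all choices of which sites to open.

Open {#2, #3}: assign each demand point to its cheapest open site.
  Z1→#2 22, Z2→#3 10, Z3→#2 24
  haulage cost 56, fixed 7 → total 63.
Compare {#1, #2, #3}: haulage cost 56 + fixed 10 = 66.
Compare {#1, #2}: haulage cost 61 + fixed 6 = 67.
Compare {#2}: haulage cost 67 + fixed 3 = 70.
All other subsets cost ≥ 66. Minimum total cost: 63.

63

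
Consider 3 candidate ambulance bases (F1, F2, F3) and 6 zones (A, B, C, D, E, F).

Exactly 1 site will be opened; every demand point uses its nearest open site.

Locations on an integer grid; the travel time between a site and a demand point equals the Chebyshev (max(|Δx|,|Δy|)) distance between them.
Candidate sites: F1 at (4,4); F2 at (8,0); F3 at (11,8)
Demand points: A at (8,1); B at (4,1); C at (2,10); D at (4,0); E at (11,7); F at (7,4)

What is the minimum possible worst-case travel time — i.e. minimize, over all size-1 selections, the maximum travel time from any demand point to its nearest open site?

7

Open {F1}.
  Farthest demand point is E at travel time 7 (to F1); all others are ≤ 7.
With {F3} the worst case is 9.
With {F2} the worst case is 10.
No size-1 selection achieves below 7.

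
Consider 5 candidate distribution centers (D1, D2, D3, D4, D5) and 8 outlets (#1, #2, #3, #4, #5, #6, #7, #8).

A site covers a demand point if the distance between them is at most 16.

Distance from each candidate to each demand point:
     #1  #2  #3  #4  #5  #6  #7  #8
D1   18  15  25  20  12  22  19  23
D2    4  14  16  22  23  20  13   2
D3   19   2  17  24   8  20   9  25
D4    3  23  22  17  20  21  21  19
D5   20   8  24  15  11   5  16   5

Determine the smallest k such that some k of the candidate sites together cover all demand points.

2

Coverage sets (demand points within 16 of each site):
  D1: {#2, #5}
  D2: {#1, #2, #3, #7, #8}
  D3: {#2, #5, #7}
  D4: {#1}
  D5: {#2, #4, #5, #6, #7, #8}
No single site covers all 8 demand points.
But {D2, D5} covers everything, so the minimum is 2.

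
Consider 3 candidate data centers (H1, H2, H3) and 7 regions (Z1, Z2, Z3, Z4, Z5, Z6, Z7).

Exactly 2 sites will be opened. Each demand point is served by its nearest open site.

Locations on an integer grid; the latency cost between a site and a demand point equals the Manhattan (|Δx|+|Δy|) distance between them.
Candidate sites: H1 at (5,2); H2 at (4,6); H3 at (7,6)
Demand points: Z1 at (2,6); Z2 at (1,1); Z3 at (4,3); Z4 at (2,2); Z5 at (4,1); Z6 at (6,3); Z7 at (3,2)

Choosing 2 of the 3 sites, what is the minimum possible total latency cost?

Open {H1, H2}.
  Z1→H2 2, Z2→H1 5, Z3→H1 2, Z4→H1 3, Z5→H1 2, Z6→H1 2, Z7→H1 2  ⇒ total 18.
Compare {H1, H3}: total 21.
Compare {H2, H3}: total 33.

18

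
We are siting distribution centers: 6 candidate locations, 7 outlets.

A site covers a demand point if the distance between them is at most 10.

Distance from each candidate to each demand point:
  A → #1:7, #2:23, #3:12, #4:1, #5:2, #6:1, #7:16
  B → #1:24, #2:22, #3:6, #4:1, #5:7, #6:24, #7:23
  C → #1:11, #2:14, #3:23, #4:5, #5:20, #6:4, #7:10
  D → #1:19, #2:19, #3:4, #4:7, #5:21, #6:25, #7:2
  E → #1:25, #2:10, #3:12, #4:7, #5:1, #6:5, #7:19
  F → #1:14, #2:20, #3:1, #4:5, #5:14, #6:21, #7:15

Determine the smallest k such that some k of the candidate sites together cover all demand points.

Coverage sets (demand points within 10 of each site):
  A: {#1, #4, #5, #6}
  B: {#3, #4, #5}
  C: {#4, #6, #7}
  D: {#3, #4, #7}
  E: {#2, #4, #5, #6}
  F: {#3, #4}
No 2 sites suffice: every size-2 union leaves at least one demand point uncovered.
But {A, D, E} covers everything, so the minimum is 3.

3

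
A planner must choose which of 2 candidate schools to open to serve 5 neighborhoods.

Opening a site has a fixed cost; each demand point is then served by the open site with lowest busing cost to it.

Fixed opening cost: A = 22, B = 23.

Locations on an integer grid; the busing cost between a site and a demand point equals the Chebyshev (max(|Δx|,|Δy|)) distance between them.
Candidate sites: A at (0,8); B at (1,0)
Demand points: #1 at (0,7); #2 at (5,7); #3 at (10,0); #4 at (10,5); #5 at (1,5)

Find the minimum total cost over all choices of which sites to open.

Open {A}: assign each demand point to its cheapest open site.
  #1→A 1, #2→A 5, #3→A 10, #4→A 10, #5→A 3
  busing cost 29, fixed 22 → total 51.
Compare {B}: busing cost 37 + fixed 23 = 60.
Compare {A, B}: busing cost 27 + fixed 45 = 72.

51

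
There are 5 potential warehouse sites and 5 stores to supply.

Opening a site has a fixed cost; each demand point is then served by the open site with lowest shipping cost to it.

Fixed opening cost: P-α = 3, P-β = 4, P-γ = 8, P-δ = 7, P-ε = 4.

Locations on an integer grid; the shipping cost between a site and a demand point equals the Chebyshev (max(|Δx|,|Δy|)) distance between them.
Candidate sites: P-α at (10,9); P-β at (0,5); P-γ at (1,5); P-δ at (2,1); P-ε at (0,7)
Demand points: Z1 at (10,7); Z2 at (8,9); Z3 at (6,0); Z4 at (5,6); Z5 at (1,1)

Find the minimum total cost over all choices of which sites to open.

24

Open {P-α, P-δ}: assign each demand point to its cheapest open site.
  Z1→P-α 2, Z2→P-α 2, Z3→P-δ 4, Z4→P-α 5, Z5→P-δ 1
  shipping cost 14, fixed 10 → total 24.
Compare {P-α, P-β}: shipping cost 19 + fixed 7 = 26.
Compare {P-α, P-γ}: shipping cost 17 + fixed 11 = 28.
Compare {P-α, P-β, P-δ}: shipping cost 14 + fixed 14 = 28.
All other subsets cost ≥ 26. Minimum total cost: 24.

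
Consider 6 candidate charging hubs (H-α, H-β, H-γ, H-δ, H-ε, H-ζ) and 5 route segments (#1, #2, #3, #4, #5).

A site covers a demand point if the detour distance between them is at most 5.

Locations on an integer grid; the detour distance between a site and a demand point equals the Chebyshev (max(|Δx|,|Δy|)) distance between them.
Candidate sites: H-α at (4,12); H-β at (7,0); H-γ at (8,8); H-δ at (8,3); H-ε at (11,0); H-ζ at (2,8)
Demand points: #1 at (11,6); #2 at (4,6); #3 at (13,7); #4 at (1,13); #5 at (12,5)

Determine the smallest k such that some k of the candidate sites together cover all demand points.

2

Coverage sets (demand points within 5 of each site):
  H-α: {#4}
  H-β: {#5}
  H-γ: {#1, #2, #3, #5}
  H-δ: {#1, #2, #3, #5}
  H-ε: {#5}
  H-ζ: {#2, #4}
No single site covers all 5 demand points.
But {H-α, H-γ} covers everything, so the minimum is 2.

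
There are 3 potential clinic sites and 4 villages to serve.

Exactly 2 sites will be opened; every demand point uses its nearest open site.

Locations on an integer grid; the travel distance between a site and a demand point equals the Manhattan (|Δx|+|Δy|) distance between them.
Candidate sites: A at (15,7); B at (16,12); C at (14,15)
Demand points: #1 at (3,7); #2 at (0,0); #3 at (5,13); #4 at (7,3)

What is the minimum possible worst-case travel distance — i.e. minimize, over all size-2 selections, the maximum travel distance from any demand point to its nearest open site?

Open {A, B}.
  Farthest demand point is #2 at travel distance 22 (to A); all others are ≤ 22.
With {A, C} the worst case is 22.
With {B, C} the worst case is 28.
No size-2 selection achieves below 22.

22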